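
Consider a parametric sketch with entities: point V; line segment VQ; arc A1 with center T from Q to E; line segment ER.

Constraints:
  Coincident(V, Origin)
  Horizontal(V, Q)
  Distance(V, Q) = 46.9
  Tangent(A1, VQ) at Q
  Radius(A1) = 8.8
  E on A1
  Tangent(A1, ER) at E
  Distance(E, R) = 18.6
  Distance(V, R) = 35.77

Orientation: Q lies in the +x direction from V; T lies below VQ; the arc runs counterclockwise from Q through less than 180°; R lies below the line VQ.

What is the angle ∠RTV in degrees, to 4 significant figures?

43.65°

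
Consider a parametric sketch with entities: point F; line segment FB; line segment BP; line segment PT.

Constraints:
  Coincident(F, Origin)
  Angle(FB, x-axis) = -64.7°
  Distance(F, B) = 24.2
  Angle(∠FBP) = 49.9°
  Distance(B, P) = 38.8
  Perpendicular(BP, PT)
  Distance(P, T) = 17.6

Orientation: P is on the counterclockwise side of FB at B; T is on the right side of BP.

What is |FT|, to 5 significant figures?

42.928

F is at the origin; FB runs at -64.7° with length 24.2, so B = 24.2·(cos -64.7°, sin -64.7°) = (10.342, -21.879). ∠FBP = 49.9°, so BP runs at -64.7° + (180° − 49.9°) = 65.400° from the x-axis; with |BP| = 38.8, P = B + 38.8·(cos 65.400°, sin 65.400°) = (26.494, 13.400). BP is perpendicular to PT; with |PT| = 17.6 on the right of BP, T = P + 17.6·(0.90924, -0.41628) = (42.496, 6.0730). Then |FT| = |T − F| = 42.928.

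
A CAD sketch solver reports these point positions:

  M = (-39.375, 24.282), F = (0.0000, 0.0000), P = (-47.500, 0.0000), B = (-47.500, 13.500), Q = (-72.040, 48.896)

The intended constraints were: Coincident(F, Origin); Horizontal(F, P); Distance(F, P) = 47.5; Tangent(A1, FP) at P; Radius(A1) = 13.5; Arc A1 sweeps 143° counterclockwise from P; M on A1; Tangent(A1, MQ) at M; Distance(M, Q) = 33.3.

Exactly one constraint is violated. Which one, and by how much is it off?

Distance(M, Q) = 33.3 — off by 7.60.

F = (0.00, 0.00) ✓; F.y = 0.00, P.y = 0.00 ✓; |FP| = 47.50 ✓; ∠(BP, PF) = 90.00° ✓; |BP| = 13.50 ✓; bearing(B→M) − bearing(B→P) = 143.0° ✓; |BM| = 13.50 ✓; ∠(BM, MQ) = 90.00° ✓; |MQ| = 40.90 ✗.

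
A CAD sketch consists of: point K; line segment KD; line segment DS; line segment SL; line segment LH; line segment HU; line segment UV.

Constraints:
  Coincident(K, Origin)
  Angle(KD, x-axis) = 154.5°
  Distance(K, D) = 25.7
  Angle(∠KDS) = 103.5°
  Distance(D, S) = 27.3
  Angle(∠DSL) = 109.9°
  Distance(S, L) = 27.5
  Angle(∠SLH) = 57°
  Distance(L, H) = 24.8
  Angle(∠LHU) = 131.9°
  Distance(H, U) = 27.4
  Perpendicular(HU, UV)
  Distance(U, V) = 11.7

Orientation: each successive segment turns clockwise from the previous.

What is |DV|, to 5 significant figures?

13.413

K is at the origin; KD runs at 154.5° with length 25.7, so D = (-23.196, 11.064). ∠KDS = 103.5° gives DS at 78.000° from the x-axis; with |DS| = 27.3, S = (-17.520, 37.768). ∠DSL = 109.9° gives SL at 7.9000° from the x-axis; with |SL| = 27.5, L = (9.7186, 41.547). ∠SLH = 57.0° gives LH at -115.10° from the x-axis; with |LH| = 24.8, H = (-0.80159, 19.089). ∠LHU = 131.9° gives HU at -163.20° from the x-axis; with |HU| = 27.4, U = (-27.032, 11.170). HU is perpendicular to UV, so UV runs at 106.80°; with |UV| = 11.7, V = (-30.414, 22.370). Then |DV| = |V − D| = 13.413.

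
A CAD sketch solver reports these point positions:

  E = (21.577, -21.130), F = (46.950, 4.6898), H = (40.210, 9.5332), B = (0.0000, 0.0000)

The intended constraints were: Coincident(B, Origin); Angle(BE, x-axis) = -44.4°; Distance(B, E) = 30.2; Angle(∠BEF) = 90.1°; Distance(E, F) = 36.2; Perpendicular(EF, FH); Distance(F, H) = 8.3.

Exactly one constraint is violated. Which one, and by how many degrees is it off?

Perpendicular(EF, FH) — off by 8.80°.

B = (0.00, 0.00) ✓; BE at -44.40° ✓; |BE| = 30.20 ✓; ∠BEF = 90.10° ✓; |EF| = 36.20 ✓; ∠(EF, FH) = 98.80° ✗; |FH| = 8.300 ✓.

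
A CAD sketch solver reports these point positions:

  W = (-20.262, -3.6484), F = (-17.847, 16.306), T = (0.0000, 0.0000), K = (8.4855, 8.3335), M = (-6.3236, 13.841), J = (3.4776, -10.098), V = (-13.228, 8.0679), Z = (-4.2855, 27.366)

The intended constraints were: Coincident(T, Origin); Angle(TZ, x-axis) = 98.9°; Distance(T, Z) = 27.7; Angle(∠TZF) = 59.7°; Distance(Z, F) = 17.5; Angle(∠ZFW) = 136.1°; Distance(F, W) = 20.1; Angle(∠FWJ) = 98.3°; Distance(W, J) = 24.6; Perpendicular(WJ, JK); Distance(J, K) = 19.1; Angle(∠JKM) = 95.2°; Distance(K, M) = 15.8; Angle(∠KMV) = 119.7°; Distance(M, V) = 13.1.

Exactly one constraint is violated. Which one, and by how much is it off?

Distance(M, V) = 13.1 — off by 4.10.

T = (0.00, 0.00) ✓; TZ at 98.90° ✓; |TZ| = 27.70 ✓; ∠TZF = 59.70° ✓; |ZF| = 17.50 ✓; ∠ZFW = 136.1° ✓; |FW| = 20.10 ✓; ∠FWJ = 98.30° ✓; |WJ| = 24.60 ✓; ∠(WJ, JK) = 90.00° ✓; |JK| = 19.10 ✓; ∠JKM = 95.20° ✓; |KM| = 15.80 ✓; ∠KMV = 119.7° ✓; |MV| = 9.000 ✗.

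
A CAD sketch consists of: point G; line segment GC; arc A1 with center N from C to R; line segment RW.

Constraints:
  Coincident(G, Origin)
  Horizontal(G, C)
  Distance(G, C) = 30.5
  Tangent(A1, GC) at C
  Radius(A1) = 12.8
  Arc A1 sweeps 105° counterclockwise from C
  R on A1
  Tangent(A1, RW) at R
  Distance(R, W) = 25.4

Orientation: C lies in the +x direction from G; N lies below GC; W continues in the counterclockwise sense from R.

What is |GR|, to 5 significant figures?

24.260

G is at the origin; GC is horizontal with |GC| = 30.5 and C on the +x side, so C = (30.500, 0.0000). The tangent condition forces NC to be normal to GC, so N = C + (0, -12.8) = (30.500, -12.800). On A1, C sits at bearing 90° from N; a 105° counterclockwise sweep puts R at bearing 195°, so R = N + 12.8·(cos 195°, sin 195°) = (18.136, -16.113). Then |GR| = |R − G| = 24.260.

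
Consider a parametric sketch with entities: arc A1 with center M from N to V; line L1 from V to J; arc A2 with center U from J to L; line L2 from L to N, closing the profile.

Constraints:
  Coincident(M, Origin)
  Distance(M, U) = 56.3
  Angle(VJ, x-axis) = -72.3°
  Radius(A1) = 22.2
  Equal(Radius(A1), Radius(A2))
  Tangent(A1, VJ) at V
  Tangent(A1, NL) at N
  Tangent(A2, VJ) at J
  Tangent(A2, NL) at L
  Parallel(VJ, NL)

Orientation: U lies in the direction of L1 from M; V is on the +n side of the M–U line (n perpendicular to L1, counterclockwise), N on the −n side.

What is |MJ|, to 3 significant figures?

60.5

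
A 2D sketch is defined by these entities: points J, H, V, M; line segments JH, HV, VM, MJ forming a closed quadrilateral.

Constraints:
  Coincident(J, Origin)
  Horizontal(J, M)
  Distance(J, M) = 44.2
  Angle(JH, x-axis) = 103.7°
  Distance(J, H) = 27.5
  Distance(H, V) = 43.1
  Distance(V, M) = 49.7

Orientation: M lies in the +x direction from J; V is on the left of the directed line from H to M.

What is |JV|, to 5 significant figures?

57.078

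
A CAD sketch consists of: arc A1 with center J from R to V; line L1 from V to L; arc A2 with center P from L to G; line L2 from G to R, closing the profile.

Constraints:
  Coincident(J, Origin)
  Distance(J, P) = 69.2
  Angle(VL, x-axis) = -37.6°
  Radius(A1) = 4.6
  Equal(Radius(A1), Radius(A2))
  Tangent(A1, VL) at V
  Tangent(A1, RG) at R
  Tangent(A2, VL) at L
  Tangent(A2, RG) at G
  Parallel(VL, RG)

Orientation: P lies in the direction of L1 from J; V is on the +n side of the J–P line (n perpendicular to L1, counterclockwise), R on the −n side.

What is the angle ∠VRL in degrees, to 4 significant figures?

82.43°

The slot axis is L1's direction at -37.6°, so u = (cos -37.6°, sin -37.6°) = (0.7923, -0.6101) and n = (−sin -37.6°, cos -37.6°) = (0.6101, 0.7923). J is at the origin and P lies 69.2 along u from J, so P = 69.2·u = (54.83, -42.22). Tangency of A1 to both parallel lines with radius 4.6 puts V and R at J ± 4.6·n: V = (2.807, 3.645), R = (-2.807, -3.645). Equal radii place L and G the same way about P: L = P + 4.6·n = (57.63, -38.58), G = P − 4.6·n = (52.02, -45.87). Then cos ∠VRL = RV·RL / (|RV||RL|), giving 82.43°.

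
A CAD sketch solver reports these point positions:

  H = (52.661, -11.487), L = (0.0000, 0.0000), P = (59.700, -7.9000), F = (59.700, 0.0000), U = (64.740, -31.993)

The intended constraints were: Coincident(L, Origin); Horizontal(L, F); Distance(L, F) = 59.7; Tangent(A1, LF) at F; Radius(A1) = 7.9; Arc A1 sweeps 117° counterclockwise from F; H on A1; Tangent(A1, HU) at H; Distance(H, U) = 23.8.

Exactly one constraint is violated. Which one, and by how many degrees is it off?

Tangent(A1, HU) at H — off by 3.50°.

L = (0.00, 0.00) ✓; L.y = 0.00, F.y = 0.00 ✓; |LF| = 59.70 ✓; ∠(PF, FL) = 90.00° ✓; |PF| = 7.900 ✓; bearing(P→H) − bearing(P→F) = 117.0° ✓; |PH| = 7.900 ✓; ∠(PH, HU) = 86.50° ✗; |HU| = 23.80 ✓.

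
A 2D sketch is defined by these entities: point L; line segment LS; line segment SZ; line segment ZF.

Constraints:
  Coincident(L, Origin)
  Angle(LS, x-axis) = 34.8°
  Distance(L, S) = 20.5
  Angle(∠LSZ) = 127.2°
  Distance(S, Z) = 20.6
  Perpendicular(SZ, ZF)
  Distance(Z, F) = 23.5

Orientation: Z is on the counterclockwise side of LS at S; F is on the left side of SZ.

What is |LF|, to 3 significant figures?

33.8

L is at the origin; LS runs at 34.8° with length 20.5, so S = 20.5·(cos 34.8°, sin 34.8°) = (16.8, 11.7). ∠LSZ = 127.2°, so SZ runs at 34.8° + (180° − 127.2°) = 87.6° from the x-axis; with |SZ| = 20.6, Z = S + 20.6·(cos 87.6°, sin 87.6°) = (17.7, 32.3). SZ is perpendicular to ZF; with |ZF| = 23.5 on the left of SZ, F = Z + 23.5·(-0.999, 0.0419) = (-5.78, 33.3). Then |LF| = |F − L| = 33.8.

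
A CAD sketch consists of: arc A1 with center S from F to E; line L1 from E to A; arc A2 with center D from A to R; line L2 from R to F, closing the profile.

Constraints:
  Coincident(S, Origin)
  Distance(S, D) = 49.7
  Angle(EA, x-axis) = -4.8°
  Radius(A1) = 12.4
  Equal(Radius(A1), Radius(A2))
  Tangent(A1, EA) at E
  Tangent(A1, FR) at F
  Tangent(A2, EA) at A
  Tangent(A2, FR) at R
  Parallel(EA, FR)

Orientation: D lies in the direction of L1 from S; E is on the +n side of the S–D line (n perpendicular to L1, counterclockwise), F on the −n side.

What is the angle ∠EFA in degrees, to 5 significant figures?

63.481°

The slot axis is L1's direction at -4.8°, so u = (cos -4.8°, sin -4.8°) = (0.99649, -0.083678) and n = (−sin -4.8°, cos -4.8°) = (0.083678, 0.99649). S is at the origin and D lies 49.7 along u from S, so D = 49.7·u = (49.526, -4.1588). Tangency of A1 to both parallel lines with radius 12.4 puts E and F at S ± 12.4·n: E = (1.0376, 12.357), F = (-1.0376, -12.357). Equal radii place A and R the same way about D: A = D + 12.4·n = (50.563, 8.1977), R = D − 12.4·n = (48.488, -16.515). Then cos ∠EFA = FE·FA / (|FE||FA|), giving 63.481°.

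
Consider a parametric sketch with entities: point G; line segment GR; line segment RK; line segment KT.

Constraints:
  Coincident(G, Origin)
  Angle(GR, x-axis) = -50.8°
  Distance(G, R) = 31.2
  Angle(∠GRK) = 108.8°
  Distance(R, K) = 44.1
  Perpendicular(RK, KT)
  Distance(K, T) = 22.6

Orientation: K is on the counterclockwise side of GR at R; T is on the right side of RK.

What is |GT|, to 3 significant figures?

75.2

G is at the origin; GR runs at -50.8° with length 31.2, so R = 31.2·(cos -50.8°, sin -50.8°) = (19.7, -24.2). ∠GRK = 108.8°, so RK runs at -50.8° + (180° − 108.8°) = 20.4° from the x-axis; with |RK| = 44.1, K = R + 44.1·(cos 20.4°, sin 20.4°) = (61.1, -8.81). The perpendicularity gives KT at right angles to RK; with |KT| = 22.6 on the right of RK, T = K + 22.6·(0.349, -0.937) = (68.9, -30.0). Then |GT| = |T − G| = 75.2.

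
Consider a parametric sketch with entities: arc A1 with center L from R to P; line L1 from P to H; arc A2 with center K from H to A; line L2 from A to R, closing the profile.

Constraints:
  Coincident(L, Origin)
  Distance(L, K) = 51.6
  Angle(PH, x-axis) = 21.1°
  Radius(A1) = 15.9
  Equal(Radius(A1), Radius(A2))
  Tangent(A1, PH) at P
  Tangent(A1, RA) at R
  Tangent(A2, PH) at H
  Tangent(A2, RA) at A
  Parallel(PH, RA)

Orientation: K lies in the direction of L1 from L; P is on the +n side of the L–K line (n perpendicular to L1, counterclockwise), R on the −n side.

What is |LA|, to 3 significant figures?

54.0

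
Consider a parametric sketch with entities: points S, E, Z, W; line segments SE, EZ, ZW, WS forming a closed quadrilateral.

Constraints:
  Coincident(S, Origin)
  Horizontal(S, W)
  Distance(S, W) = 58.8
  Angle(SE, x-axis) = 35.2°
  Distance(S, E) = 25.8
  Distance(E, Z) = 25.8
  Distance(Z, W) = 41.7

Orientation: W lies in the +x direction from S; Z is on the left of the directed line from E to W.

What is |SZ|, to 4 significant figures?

51.00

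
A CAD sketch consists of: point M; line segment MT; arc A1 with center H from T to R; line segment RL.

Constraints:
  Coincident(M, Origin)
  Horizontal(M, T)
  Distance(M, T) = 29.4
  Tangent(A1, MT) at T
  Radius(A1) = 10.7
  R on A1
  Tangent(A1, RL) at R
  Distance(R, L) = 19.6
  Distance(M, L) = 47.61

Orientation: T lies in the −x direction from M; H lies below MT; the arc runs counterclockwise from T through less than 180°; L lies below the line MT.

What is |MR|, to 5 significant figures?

41.946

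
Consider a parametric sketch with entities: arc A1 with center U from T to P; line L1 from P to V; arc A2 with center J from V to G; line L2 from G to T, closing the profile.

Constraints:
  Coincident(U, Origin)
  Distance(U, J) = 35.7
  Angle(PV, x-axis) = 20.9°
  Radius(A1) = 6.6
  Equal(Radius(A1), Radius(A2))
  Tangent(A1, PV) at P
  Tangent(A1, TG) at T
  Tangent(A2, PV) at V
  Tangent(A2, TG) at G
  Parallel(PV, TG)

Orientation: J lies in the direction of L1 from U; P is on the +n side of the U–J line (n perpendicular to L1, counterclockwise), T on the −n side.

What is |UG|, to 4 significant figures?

36.30

Tangency of A1 to both parallel lines with radius 6.6 puts P and T at U ± 6.6·n: P = (-2.354, 6.166), T = (2.354, -6.166). Equal radii place V and G the same way about J: V = J + 6.6·n = (31.00, 18.90), G = J − 6.6·n = (35.71, 6.570). Then |UG| = |G − U| = 36.30.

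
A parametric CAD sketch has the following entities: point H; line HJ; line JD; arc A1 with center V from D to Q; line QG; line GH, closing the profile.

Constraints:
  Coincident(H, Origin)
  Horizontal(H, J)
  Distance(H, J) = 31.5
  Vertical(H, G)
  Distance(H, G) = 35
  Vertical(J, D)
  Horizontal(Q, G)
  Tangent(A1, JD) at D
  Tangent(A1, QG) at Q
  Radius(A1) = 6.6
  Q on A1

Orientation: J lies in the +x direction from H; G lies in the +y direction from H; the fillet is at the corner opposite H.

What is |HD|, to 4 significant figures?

42.41

The virtual corner opposite H is at (31.50, 35.00). A1 meets JD tangentially, so VD is at right angles to JD and A1 meets QG tangentially, so VQ is at right angles to QG, with radius 6.6, so the center V sits 6.6 in from both sides at V = (24.90, 28.40). That places the tangent points at D = (31.50, 28.40) on JD and Q = (24.90, 35.00) on QG. Then |HD| = |D − H| = 42.41.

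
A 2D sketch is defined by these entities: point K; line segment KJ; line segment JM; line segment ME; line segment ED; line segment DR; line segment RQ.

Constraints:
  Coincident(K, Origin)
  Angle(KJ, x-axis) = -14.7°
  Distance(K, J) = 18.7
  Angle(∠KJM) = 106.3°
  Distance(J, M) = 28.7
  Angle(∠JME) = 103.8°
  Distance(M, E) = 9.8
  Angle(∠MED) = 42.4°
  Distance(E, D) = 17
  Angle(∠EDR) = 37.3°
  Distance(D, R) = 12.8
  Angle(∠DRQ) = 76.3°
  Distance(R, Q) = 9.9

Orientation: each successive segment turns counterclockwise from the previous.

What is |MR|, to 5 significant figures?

1.2225

K is at the origin; KJ runs at -14.7° with length 18.7, so J = (18.088, -4.7453). ∠KJM = 106.3° gives JM at 59.000° from the x-axis; with |JM| = 28.7, M = (32.869, 19.855). ∠JME = 103.8° gives ME at 135.20° from the x-axis; with |ME| = 9.8, E = (25.916, 26.761). ∠MED = 42.4° gives ED at -87.200° from the x-axis; with |ED| = 17.0, D = (26.746, 9.7811). ∠EDR = 37.3° gives DR at 55.500° from the x-axis; with |DR| = 12.8, R = (33.996, 20.330). Then |MR| = |R − M| = 1.2225.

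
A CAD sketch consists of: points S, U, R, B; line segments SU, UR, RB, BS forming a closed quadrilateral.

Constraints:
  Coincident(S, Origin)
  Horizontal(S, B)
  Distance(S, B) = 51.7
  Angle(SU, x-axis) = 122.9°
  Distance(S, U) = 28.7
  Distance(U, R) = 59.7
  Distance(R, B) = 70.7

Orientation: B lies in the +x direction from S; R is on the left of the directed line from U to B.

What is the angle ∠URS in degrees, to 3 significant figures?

23.2°

Checks: |UR| = 59.70 ✓; |RB| = 70.70 ✓.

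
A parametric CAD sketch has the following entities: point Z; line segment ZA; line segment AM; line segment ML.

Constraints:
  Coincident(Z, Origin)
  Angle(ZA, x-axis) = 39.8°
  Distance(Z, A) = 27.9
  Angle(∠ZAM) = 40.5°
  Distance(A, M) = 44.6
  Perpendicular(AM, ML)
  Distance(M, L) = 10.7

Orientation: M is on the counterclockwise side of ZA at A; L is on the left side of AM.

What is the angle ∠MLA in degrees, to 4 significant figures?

76.51°

∠ZAM = 40.5°, so AM runs at 39.8° + (180° − 40.5°) = 179.3° from the x-axis; with |AM| = 44.6, M = A + 44.6·(cos 179.3°, sin 179.3°) = (-23.16, 18.40). The perpendicularity gives ML at right angles to AM; with |ML| = 10.7 on the left of AM, L = M + 10.7·(-0.01222, -0.9999) = (-23.29, 7.705). Then cos ∠MLA = LM·LA / (|LM||LA|), giving 76.51°.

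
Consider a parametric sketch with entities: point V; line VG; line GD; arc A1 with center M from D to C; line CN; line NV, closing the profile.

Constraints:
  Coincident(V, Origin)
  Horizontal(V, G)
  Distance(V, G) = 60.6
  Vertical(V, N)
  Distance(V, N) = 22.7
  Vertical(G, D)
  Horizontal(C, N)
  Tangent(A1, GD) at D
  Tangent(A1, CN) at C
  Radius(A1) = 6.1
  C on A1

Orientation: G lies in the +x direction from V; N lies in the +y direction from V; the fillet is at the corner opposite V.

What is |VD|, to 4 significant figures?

62.83

The virtual corner opposite V is at (60.60, 22.70). Tangency of A1 to GD means the radius MD is perpendicular to GD and the tangent condition forces MC to be normal to CN, with radius 6.1, so the center M sits 6.1 in from both sides at M = (54.50, 16.60). That places the tangent points at D = (60.60, 16.60) on GD and C = (54.50, 22.70) on CN. Then |VD| = |D − V| = 62.83.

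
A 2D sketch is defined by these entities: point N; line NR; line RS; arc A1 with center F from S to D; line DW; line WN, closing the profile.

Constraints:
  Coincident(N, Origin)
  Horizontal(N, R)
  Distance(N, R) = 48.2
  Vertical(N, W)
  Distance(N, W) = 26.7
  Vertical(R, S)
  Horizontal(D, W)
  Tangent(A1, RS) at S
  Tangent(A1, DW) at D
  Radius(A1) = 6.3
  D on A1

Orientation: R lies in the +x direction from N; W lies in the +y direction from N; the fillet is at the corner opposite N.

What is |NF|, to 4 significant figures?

46.60

N is at the origin; N and R share the same y with |NR| = 48.2 and R on the +x side, so R = (48.20, 0.000). NW is vertical with |NW| = 26.7 and W on the +y side, so W = (0.000, 26.70). The virtual corner opposite N is at (48.20, 26.70). The tangent condition forces FS to be normal to RS and tangency of A1 to DW means the radius FD is perpendicular to DW, with radius 6.3, so the center F sits 6.3 in from both sides at F = (41.90, 20.40). Then |NF| = |F − N| = 46.60.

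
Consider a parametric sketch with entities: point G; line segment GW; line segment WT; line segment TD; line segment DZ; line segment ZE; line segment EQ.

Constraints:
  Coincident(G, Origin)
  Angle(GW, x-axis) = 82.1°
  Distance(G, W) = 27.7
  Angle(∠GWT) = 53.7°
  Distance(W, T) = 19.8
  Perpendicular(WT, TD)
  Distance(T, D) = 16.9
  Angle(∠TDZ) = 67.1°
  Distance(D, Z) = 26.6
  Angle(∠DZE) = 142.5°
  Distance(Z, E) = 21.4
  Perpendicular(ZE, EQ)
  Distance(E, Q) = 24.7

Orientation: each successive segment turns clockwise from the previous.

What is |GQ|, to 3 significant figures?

47.7

G is at the origin; GW runs at 82.1° with length 27.7, so W = (3.81, 27.4). ∠GWT = 53.7° gives WT at -44.2° from the x-axis; with |WT| = 19.8, T = (18.0, 13.6). WT ⟂ TD, so TD runs at -134°; with |TD| = 16.9, D = (6.22, 1.52). ∠TDZ = 67.1° gives DZ at 113° from the x-axis; with |DZ| = 26.6, Z = (-4.13, 26.0). ∠DZE = 142.5° gives ZE at 75.4° from the x-axis; with |ZE| = 21.4, E = (1.26, 46.7). The perpendicularity gives EQ at right angles to ZE, so EQ runs at -14.6°; with |EQ| = 24.7, Q = (25.2, 40.5). Then |GQ| = |Q − G| = 47.7.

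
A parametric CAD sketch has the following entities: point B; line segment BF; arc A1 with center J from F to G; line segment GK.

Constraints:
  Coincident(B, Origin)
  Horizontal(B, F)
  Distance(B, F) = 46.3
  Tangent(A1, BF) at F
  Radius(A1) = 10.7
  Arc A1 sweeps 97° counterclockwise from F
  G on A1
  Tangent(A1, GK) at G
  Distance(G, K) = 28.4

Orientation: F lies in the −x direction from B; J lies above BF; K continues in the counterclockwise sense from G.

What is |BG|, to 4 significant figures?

37.64

B is at the origin; B and F share the same y with |BF| = 46.3 and F on the −x side, so F = (-46.30, 0.000). Since A1 is tangent to BF there, JF ⟂ BF, so J = F + (0, 10.7) = (-46.30, 10.70). On A1, F sits at bearing -90° from J; a 97° counterclockwise sweep puts G at bearing 7°, so G = J + 10.7·(cos 7°, sin 7°) = (-35.68, 12.00). Then |BG| = |G − B| = 37.64.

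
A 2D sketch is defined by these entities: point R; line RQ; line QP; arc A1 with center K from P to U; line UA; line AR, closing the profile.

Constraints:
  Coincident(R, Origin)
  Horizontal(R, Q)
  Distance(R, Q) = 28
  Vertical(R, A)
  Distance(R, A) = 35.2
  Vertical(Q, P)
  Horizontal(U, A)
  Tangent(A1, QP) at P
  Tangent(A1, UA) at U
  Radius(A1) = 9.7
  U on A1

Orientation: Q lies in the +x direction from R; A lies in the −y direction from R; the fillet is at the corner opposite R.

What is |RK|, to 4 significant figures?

31.39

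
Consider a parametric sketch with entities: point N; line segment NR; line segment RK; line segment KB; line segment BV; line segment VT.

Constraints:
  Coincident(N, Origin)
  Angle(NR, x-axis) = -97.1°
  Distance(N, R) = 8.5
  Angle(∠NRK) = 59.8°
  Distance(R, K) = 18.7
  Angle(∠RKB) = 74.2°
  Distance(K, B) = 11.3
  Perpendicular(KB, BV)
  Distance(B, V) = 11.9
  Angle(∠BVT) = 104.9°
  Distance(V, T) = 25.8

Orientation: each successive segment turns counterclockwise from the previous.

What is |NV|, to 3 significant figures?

0.304

N is at the origin; NR runs at -97.1° with length 8.5, so R = (-1.05, -8.43). ∠NRK = 59.8° gives RK at 23.1° from the x-axis; with |RK| = 18.7, K = (16.2, -1.10). ∠RKB = 74.2° gives KB at 129° from the x-axis; with |KB| = 11.3, B = (9.05, 7.70). KB ⟂ BV, so BV runs at -141°; with |BV| = 11.9, V = (-0.207, 0.223). Then |NV| = |V − N| = 0.304.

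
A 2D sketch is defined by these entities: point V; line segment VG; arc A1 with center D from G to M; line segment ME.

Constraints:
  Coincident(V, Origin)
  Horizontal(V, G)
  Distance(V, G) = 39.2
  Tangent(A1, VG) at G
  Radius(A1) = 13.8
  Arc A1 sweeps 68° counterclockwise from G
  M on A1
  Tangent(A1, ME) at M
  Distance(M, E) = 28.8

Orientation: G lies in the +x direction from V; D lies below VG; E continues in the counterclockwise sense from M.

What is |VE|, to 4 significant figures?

38.63

V is at the origin; VG is horizontal with |VG| = 39.2 and G on the +x side, so G = (39.20, 0.000). The tangent condition forces DG to be normal to VG, so D = G + (0, -13.8) = (39.20, -13.80). On A1, G sits at bearing 90° from D; a 68° counterclockwise sweep puts M at bearing 158°, so M = D + 13.8·(cos 158°, sin 158°) = (26.40, -8.630). Tangency of A1 to ME means the radius DM is perpendicular to ME, so ME runs along (−sin 158°, cos 158°); with |ME| = 28.8, E = (15.62, -35.33). Then |VE| = |E − V| = 38.63.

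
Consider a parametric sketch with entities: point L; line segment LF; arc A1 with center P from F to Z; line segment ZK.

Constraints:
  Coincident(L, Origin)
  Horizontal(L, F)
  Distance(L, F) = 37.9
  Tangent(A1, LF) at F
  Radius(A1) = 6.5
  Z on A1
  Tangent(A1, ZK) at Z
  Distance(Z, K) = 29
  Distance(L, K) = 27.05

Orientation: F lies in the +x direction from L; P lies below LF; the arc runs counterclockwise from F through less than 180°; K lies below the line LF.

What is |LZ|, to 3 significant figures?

33.2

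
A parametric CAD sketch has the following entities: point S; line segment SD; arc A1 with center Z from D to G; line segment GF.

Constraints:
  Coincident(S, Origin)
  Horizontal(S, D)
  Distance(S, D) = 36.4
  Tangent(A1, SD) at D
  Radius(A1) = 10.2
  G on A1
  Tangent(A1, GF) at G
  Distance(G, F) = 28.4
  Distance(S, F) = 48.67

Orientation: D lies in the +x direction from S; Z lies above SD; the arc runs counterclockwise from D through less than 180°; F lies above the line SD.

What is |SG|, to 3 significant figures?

47.6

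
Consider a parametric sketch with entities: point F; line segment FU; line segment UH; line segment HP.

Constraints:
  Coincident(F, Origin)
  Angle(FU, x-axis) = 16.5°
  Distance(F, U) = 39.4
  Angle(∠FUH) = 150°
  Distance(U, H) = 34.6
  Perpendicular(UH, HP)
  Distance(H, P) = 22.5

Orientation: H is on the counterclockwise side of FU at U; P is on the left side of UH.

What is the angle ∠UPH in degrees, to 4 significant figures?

56.96°

F is at the origin; FU runs at 16.5° with length 39.4, so U = 39.4·(cos 16.5°, sin 16.5°) = (37.78, 11.19). ∠FUH = 150.0°, so UH runs at 16.5° + (180° − 150.0°) = 46.50° from the x-axis; with |UH| = 34.6, H = U + 34.6·(cos 46.50°, sin 46.50°) = (61.59, 36.29). The perpendicularity gives HP at right angles to UH; with |HP| = 22.5 on the left of UH, P = H + 22.5·(-0.7254, 0.6884) = (45.27, 51.78). Then cos ∠UPH = PU·PH / (|PU||PH|), giving 56.96°.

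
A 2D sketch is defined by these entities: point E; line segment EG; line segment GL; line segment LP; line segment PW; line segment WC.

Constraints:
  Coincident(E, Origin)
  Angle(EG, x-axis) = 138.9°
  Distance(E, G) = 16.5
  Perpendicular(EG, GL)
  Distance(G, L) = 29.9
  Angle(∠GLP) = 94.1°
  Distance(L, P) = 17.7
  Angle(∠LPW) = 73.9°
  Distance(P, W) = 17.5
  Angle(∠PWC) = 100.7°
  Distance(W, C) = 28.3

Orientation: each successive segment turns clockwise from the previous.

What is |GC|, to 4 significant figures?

20.48

E is at the origin; EG runs at 138.9° with length 16.5, so G = (-12.43, 10.85). The perpendicularity gives GL at right angles to EG, so GL runs at 48.90°; with |GL| = 29.9, L = (7.222, 33.38). ∠GLP = 94.1° gives LP at -37.00° from the x-axis; with |LP| = 17.7, P = (21.36, 22.73). ∠LPW = 73.9° gives PW at -143.1° from the x-axis; with |PW| = 17.5, W = (7.363, 12.22). ∠PWC = 100.7° gives WC at 137.6° from the x-axis; with |WC| = 28.3, C = (-13.54, 31.30). Then |GC| = |C − G| = 20.48.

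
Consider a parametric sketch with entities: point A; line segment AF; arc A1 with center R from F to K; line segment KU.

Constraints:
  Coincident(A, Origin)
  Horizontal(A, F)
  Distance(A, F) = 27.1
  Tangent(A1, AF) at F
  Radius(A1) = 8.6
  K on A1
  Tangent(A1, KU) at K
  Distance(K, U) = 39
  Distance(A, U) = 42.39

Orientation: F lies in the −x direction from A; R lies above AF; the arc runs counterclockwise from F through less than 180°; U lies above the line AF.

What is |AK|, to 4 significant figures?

19.85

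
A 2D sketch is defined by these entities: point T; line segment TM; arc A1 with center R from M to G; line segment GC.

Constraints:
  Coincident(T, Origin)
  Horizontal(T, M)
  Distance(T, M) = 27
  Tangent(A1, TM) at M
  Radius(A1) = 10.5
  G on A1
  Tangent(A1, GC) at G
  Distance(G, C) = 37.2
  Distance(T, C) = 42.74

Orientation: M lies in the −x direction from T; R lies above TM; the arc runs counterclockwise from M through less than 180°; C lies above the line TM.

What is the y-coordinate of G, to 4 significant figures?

7.157

T is at the origin; T and M share the same y with |TM| = 27.0 and M on the −x side, so M = (-27.00, 0.000). Tangency of A1 to TM means the radius RM is perpendicular to TM, so R = M + (0, 10.5) = (-27.00, 10.50). Since RG ⟂ GC (tangency), |RC| = √(10.5² + 37.2²) = 38.65 regardless of where G sits on A1. So C lies on both circle(T, 42.74) and circle(R, 38.65); the above-TM intersection is C = (-5.204, 42.42). G is the foot of the tangent from C: G = (-17.05, 7.157).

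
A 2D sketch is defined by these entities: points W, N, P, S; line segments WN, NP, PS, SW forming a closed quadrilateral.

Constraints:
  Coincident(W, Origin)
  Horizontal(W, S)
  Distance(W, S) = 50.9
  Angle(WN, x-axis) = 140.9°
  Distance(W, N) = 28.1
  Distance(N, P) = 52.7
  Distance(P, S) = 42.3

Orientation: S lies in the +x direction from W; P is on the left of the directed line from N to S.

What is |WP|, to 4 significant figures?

45.06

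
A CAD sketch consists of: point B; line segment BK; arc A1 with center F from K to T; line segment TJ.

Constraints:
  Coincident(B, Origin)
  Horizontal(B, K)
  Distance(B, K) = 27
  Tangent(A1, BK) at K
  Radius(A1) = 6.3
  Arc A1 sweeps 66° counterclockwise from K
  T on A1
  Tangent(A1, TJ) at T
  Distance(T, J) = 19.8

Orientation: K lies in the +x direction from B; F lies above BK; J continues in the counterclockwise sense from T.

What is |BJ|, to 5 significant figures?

46.279

On A1, K sits at bearing -90° from F; a 66° counterclockwise sweep puts T at bearing -24°, so T = F + 6.3·(cos -24°, sin -24°) = (32.755, 3.7376). Tangency of A1 to TJ means the radius FT is perpendicular to TJ, so TJ runs along (−sin -24°, cos -24°); with |TJ| = 19.8, J = (40.809, 21.826). Then |BJ| = |J − B| = 46.279.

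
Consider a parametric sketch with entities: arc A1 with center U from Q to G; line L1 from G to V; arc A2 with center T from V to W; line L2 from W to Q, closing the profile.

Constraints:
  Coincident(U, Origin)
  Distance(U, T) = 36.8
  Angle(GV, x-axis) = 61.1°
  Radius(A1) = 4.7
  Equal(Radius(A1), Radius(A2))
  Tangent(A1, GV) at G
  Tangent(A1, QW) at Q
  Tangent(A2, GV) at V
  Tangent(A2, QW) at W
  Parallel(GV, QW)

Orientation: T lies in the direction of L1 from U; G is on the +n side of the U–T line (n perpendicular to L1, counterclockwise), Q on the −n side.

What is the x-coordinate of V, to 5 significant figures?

13.670

The slot axis is L1's direction at 61.1°, so u = (cos 61.1°, sin 61.1°) = (0.48328, 0.87546) and n = (−sin 61.1°, cos 61.1°) = (-0.87546, 0.48328). U is at the origin and T lies 36.8 along u from U, so T = 36.8·u = (17.785, 32.217). Tangency of A1 to both parallel lines with radius 4.7 puts G and Q at U ± 4.7·n: G = (-4.1147, 2.2714), Q = (4.1147, -2.2714). Equal radii place V and W the same way about T: V = T + 4.7·n = (13.670, 34.489), W = T − 4.7·n = (21.899, 29.946). So V.x = 13.670.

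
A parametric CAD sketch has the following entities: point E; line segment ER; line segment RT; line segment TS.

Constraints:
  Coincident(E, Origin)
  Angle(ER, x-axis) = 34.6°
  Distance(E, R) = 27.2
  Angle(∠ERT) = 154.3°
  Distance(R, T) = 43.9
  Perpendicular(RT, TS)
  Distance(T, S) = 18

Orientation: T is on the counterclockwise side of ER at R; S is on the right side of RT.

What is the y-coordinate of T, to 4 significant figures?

53.58

E is at the origin; ER runs at 34.6° with length 27.2, so R = 27.2·(cos 34.6°, sin 34.6°) = (22.39, 15.45). ∠ERT = 154.3°, so RT runs at 34.6° + (180° − 154.3°) = 60.30° from the x-axis; with |RT| = 43.9, T = R + 43.9·(cos 60.30°, sin 60.30°) = (44.14, 53.58). So T.y = 53.58.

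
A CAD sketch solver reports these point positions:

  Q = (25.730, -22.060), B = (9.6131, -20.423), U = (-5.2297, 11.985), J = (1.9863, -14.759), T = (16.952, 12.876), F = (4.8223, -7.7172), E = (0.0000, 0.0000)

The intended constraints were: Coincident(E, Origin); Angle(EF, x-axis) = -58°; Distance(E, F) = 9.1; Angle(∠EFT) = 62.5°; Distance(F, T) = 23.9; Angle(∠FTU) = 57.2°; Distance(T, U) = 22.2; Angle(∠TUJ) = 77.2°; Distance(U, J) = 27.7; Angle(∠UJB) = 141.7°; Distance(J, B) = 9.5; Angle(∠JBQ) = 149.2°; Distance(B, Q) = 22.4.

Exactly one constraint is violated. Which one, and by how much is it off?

Distance(B, Q) = 22.4 — off by 6.20.

E = (0.00, 0.00) ✓; EF at -58.00° ✓; |EF| = 9.100 ✓; ∠EFT = 62.50° ✓; |FT| = 23.90 ✓; ∠FTU = 57.20° ✓; |TU| = 22.20 ✓; ∠TUJ = 77.20° ✓; |UJ| = 27.70 ✓; ∠UJB = 141.7° ✓; |JB| = 9.500 ✓; ∠JBQ = 149.2° ✓; |BQ| = 16.20 ✗.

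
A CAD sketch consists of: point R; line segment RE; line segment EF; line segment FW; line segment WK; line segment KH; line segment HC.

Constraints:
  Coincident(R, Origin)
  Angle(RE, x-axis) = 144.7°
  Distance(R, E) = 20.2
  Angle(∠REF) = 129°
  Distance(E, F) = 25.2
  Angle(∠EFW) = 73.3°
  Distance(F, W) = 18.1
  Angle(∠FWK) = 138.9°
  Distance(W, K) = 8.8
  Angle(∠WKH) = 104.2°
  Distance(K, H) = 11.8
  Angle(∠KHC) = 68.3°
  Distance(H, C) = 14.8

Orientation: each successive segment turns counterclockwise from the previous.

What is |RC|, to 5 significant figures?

31.207

∠WKH = 104.2° gives KH at 59.300° from the x-axis; with |KH| = 11.8, H = (-16.585, -2.7818). ∠KHC = 68.3° gives HC at 171.00° from the x-axis; with |HC| = 14.8, C = (-31.203, -0.46659). Then |RC| = |C − R| = 31.207.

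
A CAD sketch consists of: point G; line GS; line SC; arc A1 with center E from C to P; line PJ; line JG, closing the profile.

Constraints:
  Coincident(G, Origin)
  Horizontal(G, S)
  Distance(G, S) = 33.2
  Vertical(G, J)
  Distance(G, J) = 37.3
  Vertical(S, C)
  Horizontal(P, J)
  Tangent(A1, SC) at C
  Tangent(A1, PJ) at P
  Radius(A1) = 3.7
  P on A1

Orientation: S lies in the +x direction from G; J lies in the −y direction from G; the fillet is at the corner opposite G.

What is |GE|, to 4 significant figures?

44.71

G is at the origin; GS is horizontal with |GS| = 33.2 and S on the +x side, so S = (33.20, 0.000). G and J share the same x with |GJ| = 37.3 and J on the −y side, so J = (0.000, -37.30). The virtual corner opposite G is at (33.20, -37.30). The tangent condition forces EC to be normal to SC and tangency of A1 to PJ means the radius EP is perpendicular to PJ, with radius 3.7, so the center E sits 3.7 in from both sides at E = (29.50, -33.60). Then |GE| = |E − G| = 44.71.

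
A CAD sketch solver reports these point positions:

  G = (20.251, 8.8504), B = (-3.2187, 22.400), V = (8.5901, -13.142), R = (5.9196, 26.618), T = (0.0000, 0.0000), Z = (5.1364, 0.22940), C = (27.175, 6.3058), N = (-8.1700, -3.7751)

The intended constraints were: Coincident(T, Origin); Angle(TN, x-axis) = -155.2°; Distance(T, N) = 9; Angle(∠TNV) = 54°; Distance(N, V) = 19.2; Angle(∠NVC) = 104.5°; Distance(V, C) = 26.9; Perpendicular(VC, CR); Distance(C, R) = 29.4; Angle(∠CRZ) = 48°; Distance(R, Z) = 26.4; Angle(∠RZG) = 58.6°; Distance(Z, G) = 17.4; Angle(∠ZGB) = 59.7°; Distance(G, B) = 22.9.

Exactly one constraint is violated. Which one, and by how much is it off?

Distance(G, B) = 22.9 — off by 4.20.

T = (0.00, 0.00) ✓; TN at -155.2° ✓; |TN| = 9.000 ✓; ∠TNV = 54.00° ✓; |NV| = 19.20 ✓; ∠NVC = 104.5° ✓; |VC| = 26.90 ✓; ∠(VC, CR) = 90.00° ✓; |CR| = 29.40 ✓; ∠CRZ = 48.00° ✓; |RZ| = 26.40 ✓; ∠RZG = 58.60° ✓; |ZG| = 17.40 ✓; ∠ZGB = 59.70° ✓; |GB| = 27.10 ✗.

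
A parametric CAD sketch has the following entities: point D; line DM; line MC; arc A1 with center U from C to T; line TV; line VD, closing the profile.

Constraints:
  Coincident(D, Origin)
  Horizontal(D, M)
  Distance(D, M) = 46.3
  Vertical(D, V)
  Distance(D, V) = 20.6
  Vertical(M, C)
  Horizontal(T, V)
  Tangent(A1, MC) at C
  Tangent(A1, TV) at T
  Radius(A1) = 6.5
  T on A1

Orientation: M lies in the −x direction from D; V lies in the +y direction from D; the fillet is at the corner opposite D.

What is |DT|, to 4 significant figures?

44.82

The virtual corner opposite D is at (-46.30, 20.60). Since A1 is tangent to MC there, UC ⟂ MC and the tangent condition forces UT to be normal to TV, with radius 6.5, so the center U sits 6.5 in from both sides at U = (-39.80, 14.10). That places the tangent points at C = (-46.30, 14.10) on MC and T = (-39.80, 20.60) on TV. Then |DT| = |T − D| = 44.82.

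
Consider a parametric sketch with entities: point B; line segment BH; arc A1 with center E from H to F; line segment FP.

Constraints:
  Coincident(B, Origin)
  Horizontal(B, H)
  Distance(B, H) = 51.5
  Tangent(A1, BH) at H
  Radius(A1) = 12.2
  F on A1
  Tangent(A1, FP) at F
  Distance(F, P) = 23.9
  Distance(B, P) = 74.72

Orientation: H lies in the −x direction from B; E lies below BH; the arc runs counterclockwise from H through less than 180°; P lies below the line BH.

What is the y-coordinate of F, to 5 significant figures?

-10.887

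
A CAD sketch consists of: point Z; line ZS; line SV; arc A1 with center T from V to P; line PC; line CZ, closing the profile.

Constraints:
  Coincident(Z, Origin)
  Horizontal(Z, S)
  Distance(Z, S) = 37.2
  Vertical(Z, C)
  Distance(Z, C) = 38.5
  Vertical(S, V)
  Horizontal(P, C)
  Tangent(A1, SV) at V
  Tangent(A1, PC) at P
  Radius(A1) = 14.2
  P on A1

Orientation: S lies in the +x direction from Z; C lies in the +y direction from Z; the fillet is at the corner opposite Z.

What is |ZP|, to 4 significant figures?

44.85

Z is at the origin; ZS is horizontal with |ZS| = 37.2 and S on the +x side, so S = (37.20, 0.000). ZC is vertical with |ZC| = 38.5 and C on the +y side, so C = (0.000, 38.50). The virtual corner opposite Z is at (37.20, 38.50). Tangency of A1 to SV means the radius TV is perpendicular to SV and tangency of A1 to PC means the radius TP is perpendicular to PC, with radius 14.2, so the center T sits 14.2 in from both sides at T = (23.00, 24.30). That places the tangent points at V = (37.20, 24.30) on SV and P = (23.00, 38.50) on PC. Then |ZP| = |P − Z| = 44.85.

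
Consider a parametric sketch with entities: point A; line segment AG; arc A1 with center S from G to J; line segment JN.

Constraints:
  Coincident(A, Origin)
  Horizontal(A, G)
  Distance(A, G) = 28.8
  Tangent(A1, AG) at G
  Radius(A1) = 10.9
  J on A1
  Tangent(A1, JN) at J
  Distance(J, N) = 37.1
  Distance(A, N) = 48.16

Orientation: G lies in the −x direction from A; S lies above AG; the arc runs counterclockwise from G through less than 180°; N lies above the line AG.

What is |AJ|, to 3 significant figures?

20.3

A is at the origin; AG is horizontal with |AG| = 28.8 and G on the −x side, so G = (-28.8, 0.00). Since A1 is tangent to AG there, SG ⟂ AG, so S = G + (0, 10.9) = (-28.8, 10.9). Since SJ ⟂ JN (tangency), |SN| = √(10.9² + 37.1²) = 38.7 regardless of where J sits on A1. So N lies on both circle(A, 48.16) and circle(S, 38.7); the above-AG intersection is N = (-13.2, 46.3). J is the foot of the tangent from N: J = (-18.0, 9.51).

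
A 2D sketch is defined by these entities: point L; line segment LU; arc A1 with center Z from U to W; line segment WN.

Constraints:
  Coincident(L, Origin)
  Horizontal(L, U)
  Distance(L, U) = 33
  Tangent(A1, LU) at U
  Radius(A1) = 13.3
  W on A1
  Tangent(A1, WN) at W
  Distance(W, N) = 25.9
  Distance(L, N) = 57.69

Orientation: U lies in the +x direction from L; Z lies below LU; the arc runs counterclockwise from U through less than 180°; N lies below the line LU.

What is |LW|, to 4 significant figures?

31.85

Checks: |ZW| = 13.30 ✓; ∠(ZW, WN) = 90.00° ✓; |WN| = 25.90 ✓; |LN| = 57.69 ✓.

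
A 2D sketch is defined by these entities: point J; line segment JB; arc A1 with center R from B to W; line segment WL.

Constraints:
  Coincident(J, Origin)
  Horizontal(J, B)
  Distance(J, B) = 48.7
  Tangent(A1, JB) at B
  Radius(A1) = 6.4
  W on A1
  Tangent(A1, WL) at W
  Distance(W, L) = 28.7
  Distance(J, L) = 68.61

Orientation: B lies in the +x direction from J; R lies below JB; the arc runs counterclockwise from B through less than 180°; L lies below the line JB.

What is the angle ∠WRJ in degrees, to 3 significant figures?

42.2°

Checks: |RW| = 6.400 ✓; ∠(RW, WL) = 90.00° ✓; |WL| = 28.70 ✓; |JL| = 68.61 ✓.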